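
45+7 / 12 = 547 / 12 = 45.58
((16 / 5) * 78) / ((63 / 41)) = 17056 / 105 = 162.44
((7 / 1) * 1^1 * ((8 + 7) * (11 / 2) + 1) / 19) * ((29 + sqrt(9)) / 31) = 18704 / 589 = 31.76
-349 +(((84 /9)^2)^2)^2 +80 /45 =377799720211 /6561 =57582642.92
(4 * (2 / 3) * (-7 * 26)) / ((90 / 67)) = -48776 / 135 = -361.30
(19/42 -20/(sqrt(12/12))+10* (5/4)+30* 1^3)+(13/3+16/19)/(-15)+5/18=54787/2394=22.89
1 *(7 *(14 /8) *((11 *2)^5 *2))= 126263984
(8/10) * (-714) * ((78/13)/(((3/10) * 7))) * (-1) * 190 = 310080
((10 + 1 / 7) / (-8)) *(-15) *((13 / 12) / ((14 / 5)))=23075 / 3136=7.36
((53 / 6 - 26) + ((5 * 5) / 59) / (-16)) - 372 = -1102195 / 2832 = -389.19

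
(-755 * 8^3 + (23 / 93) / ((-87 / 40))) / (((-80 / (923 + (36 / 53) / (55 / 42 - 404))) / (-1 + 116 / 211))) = -6145826296060018775 / 3060632394378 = -2008024.98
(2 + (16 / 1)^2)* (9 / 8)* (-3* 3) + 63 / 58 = -302895 / 116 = -2611.16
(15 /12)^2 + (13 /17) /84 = 8977 /5712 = 1.57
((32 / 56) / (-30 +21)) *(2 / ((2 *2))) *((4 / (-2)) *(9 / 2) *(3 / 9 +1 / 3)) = 4 / 21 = 0.19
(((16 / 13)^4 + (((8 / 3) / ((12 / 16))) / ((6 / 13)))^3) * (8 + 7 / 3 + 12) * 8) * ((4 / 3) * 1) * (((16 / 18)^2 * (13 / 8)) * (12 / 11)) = 17721986394357760 / 115590011823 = 153317.63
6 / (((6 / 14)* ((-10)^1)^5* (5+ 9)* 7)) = -1 / 700000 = -0.00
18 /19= 0.95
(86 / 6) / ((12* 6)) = 43 / 216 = 0.20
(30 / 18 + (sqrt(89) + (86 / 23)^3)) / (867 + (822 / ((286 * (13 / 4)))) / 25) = 46475 * sqrt(89) / 40295469 + 91509414425 / 1470824913969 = 0.07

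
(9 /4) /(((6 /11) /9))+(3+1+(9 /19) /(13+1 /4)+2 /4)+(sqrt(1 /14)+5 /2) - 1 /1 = sqrt(14) /14+347703 /8056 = 43.43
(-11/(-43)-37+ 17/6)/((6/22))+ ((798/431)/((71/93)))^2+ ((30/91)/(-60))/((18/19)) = -15626787538907387/131911781742468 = -118.46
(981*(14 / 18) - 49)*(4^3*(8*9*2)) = 6580224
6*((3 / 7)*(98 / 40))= 63 / 10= 6.30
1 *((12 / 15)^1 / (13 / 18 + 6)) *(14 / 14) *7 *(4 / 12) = 168 / 605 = 0.28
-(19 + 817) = -836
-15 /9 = -5 /3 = -1.67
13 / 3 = 4.33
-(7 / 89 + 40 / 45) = -775 / 801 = -0.97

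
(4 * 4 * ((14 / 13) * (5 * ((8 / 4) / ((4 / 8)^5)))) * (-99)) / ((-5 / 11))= 15611904 / 13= 1200915.69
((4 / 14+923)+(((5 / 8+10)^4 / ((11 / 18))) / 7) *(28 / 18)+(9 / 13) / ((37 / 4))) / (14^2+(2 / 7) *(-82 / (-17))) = 3583239149415 / 127257608192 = 28.16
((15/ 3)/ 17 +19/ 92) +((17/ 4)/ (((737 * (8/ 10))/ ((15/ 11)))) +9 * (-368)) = -167950112655/ 50717392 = -3311.49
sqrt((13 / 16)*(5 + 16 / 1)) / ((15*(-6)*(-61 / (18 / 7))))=sqrt(273) / 8540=0.00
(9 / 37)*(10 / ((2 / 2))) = 90 / 37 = 2.43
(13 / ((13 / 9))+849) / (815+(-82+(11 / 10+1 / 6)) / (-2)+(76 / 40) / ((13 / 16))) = 66924 / 66901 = 1.00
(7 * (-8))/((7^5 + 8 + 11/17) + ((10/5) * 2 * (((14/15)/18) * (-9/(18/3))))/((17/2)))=-3060/918853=-0.00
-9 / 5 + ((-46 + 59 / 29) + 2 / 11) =-72706 / 1595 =-45.58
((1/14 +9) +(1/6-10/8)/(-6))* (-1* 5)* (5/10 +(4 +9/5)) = -291.44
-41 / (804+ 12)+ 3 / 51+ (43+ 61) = 104.01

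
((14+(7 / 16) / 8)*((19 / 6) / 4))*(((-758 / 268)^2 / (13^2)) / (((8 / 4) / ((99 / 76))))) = 8527535247 / 24859148288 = 0.34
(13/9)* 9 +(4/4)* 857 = 870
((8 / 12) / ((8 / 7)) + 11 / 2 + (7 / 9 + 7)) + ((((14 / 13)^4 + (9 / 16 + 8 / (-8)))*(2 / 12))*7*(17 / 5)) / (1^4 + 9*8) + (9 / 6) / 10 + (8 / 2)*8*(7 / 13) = 93946565341 / 3002332320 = 31.29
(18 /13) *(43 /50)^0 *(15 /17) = 270 /221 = 1.22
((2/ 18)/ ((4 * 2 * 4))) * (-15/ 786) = -5/ 75456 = -0.00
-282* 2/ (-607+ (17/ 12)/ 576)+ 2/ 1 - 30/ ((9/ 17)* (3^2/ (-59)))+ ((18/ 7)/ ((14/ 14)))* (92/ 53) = 15922946363948/ 42026994639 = 378.87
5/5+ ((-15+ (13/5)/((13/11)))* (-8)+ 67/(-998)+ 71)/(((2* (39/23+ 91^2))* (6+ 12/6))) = 15229573093/15209679680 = 1.00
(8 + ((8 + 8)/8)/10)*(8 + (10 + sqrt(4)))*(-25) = -4100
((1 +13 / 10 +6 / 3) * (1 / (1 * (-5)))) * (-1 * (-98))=-2107 / 25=-84.28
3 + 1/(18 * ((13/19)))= 721/234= 3.08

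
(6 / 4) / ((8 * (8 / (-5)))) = -15 / 128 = -0.12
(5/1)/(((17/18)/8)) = 720/17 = 42.35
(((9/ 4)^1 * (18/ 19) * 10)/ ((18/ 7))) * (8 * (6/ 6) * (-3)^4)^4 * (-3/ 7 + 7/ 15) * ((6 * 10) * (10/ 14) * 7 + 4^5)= 1400681069051904/ 19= 73720056265889.68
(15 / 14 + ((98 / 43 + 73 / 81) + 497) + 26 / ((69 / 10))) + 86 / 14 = 573282265 / 1121526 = 511.16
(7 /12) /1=7 /12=0.58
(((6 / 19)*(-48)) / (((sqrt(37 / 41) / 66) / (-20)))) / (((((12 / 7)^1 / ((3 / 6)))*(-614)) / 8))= -443520*sqrt(1517) / 215821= -80.04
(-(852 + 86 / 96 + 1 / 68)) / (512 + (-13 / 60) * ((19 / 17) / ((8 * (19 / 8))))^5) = -41520377125 / 24924575444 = -1.67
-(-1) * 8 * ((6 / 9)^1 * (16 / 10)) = 128 / 15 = 8.53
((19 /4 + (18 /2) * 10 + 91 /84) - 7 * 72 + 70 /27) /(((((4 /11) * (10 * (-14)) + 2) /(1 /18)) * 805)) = 240911 /420963480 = 0.00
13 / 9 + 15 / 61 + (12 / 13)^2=235888 / 92781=2.54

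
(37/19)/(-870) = -37/16530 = -0.00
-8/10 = -4/5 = -0.80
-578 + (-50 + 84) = -544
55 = 55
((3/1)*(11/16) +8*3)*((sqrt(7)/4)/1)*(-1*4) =-417*sqrt(7)/16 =-68.95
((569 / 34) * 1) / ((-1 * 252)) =-569 / 8568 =-0.07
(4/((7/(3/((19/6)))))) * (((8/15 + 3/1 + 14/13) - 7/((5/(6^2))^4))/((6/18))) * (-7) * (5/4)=267258.63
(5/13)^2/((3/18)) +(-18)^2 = 54906/169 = 324.89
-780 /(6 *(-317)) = 0.41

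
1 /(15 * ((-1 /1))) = -1 /15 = -0.07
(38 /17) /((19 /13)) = 26 /17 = 1.53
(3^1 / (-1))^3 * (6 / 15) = -54 / 5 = -10.80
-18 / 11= -1.64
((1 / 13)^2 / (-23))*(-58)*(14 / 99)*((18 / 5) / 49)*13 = 232 / 115115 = 0.00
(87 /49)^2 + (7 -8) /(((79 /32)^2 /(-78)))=239010801 /14984641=15.95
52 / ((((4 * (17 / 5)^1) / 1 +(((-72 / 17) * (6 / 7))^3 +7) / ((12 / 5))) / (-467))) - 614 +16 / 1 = 6507.68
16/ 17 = 0.94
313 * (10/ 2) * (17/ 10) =5321/ 2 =2660.50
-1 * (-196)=196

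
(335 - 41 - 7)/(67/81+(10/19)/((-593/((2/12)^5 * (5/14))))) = 176012893728/507285383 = 346.97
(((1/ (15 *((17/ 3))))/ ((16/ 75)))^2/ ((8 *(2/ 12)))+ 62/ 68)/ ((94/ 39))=10549461/ 27817984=0.38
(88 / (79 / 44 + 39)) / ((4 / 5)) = 968 / 359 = 2.70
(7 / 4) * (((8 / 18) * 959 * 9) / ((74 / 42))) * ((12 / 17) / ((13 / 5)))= 1034.41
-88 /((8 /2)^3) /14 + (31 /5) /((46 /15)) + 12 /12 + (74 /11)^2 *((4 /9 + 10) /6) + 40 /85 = 11756425169 /143068464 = 82.17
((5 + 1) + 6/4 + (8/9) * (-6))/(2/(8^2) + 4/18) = 624/73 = 8.55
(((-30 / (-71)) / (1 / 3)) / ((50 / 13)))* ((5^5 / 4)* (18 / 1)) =658125 / 142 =4634.68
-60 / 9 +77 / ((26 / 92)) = 10366 / 39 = 265.79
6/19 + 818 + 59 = 16669/19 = 877.32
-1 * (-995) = 995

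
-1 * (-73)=73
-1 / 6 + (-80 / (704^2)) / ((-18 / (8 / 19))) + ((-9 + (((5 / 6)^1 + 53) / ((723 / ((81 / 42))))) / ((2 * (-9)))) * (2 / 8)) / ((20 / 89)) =-45519458945 / 4467931776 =-10.19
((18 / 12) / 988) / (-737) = -3 / 1456312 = -0.00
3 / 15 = 1 / 5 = 0.20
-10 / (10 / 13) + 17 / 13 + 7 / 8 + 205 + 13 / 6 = 61261 / 312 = 196.35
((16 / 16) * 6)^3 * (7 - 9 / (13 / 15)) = -9504 / 13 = -731.08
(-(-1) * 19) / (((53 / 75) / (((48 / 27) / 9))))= 7600 / 1431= 5.31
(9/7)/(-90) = -1/70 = -0.01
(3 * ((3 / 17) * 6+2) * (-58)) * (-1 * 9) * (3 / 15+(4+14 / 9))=2343432 / 85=27569.79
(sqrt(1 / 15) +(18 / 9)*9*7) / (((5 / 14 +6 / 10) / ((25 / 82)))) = 175*sqrt(15) / 8241 +110250 / 2747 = 40.22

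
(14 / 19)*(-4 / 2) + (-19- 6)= -503 / 19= -26.47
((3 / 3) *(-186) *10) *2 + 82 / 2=-3679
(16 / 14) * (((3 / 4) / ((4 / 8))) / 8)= 3 / 14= 0.21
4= 4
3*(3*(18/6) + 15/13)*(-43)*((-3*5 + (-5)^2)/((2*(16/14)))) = -148995/26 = -5730.58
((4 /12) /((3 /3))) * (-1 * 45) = -15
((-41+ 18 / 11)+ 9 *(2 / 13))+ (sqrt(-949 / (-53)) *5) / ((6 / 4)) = -5431 / 143+ 10 *sqrt(50297) / 159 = -23.87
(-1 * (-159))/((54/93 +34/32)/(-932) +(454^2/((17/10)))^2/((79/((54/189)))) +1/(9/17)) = 105720740564544/35350333943130311713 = 0.00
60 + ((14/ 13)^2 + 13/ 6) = 64213/ 1014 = 63.33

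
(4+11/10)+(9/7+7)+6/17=16349/1190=13.74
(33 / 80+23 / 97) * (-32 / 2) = -5041 / 485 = -10.39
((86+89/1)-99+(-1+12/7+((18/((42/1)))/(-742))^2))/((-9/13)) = -8968137035/80932908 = -110.81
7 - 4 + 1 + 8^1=12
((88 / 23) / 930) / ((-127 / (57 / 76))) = -11 / 452755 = -0.00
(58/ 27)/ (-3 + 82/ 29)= -12.46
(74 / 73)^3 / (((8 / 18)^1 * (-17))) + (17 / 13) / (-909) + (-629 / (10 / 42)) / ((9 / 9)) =-1032327692931272 / 390746180565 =-2641.94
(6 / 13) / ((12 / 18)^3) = 81 / 52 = 1.56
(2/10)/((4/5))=1/4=0.25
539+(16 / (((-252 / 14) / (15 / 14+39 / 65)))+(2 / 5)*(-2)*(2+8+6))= 3673 / 7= 524.71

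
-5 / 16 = -0.31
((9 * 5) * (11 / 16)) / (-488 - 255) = -495 / 11888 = -0.04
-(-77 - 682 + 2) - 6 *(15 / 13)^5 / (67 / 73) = 18499003417 / 24876631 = 743.63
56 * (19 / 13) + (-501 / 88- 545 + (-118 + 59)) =-527.85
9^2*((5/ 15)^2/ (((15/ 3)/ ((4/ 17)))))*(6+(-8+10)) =288/ 85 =3.39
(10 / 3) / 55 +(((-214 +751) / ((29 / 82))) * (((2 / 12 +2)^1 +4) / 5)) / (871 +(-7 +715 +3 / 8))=75351502 / 60458475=1.25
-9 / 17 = -0.53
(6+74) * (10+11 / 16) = 855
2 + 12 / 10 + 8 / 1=11.20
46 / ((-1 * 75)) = -46 / 75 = -0.61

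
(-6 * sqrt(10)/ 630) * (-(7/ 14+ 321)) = 643 * sqrt(10)/ 210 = 9.68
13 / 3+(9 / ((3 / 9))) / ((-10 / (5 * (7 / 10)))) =-307 / 60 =-5.12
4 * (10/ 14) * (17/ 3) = 340/ 21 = 16.19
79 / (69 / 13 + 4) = 1027 / 121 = 8.49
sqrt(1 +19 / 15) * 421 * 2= 842 * sqrt(510) / 15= 1267.67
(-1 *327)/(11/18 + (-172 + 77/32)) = 94176/48667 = 1.94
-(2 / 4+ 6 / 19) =-31 / 38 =-0.82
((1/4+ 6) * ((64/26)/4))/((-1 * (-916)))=25/5954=0.00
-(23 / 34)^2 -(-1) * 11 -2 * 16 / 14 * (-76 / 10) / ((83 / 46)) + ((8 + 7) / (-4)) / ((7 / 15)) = 10187217 / 839545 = 12.13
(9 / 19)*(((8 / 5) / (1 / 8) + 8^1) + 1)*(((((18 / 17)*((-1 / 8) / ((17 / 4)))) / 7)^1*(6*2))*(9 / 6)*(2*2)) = -635688 / 192185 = -3.31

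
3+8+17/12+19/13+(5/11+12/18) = 25739/1716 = 15.00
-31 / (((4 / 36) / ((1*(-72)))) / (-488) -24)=9802944 / 7589375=1.29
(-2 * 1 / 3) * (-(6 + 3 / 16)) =33 / 8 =4.12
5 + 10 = 15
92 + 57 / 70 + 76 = 11817 / 70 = 168.81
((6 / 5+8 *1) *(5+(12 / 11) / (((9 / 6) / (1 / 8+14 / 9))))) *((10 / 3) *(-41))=-211232 / 27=-7823.41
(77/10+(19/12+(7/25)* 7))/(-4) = -3373/1200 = -2.81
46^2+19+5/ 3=2136.67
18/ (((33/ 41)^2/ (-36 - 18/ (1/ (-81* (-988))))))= -4843095480/ 121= -40025582.48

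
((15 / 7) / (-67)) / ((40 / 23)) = -69 / 3752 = -0.02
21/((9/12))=28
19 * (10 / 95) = 2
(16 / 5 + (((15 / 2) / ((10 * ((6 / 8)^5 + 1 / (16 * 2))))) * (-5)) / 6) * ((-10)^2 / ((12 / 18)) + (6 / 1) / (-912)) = 136794 / 1045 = 130.90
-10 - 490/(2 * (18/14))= -1805/9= -200.56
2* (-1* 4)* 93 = -744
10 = 10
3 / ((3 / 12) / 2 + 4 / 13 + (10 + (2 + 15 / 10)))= 104 / 483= 0.22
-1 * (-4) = 4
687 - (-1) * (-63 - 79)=545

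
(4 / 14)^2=4 / 49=0.08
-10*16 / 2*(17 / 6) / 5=-136 / 3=-45.33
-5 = -5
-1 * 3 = -3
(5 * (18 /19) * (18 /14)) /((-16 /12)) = -1215 /266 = -4.57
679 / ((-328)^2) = 679 / 107584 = 0.01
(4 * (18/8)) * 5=45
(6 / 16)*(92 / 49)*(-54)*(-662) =1233306 / 49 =25169.51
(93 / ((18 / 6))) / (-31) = -1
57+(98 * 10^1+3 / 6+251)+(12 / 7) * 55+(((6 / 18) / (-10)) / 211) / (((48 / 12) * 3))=735254813 / 531720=1382.79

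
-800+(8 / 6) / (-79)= -189604 / 237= -800.02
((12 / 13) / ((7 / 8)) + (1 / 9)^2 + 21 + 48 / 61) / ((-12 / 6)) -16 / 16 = -5587604 / 449631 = -12.43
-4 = -4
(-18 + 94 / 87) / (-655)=1472 / 56985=0.03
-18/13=-1.38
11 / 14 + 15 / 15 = 25 / 14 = 1.79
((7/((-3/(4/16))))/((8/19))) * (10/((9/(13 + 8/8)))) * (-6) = 4655/36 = 129.31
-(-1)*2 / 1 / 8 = 1 / 4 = 0.25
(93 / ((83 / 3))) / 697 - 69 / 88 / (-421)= 14328111 / 2143263848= 0.01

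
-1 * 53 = -53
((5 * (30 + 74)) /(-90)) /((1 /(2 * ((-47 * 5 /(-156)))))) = -470 /27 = -17.41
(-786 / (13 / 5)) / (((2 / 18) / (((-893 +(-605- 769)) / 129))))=26727930 / 559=47813.83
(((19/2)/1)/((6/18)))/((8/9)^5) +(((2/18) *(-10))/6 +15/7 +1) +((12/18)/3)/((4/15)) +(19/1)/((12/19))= 1055712733/12386304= 85.23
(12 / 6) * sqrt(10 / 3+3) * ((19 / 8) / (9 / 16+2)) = 76 * sqrt(57) / 123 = 4.66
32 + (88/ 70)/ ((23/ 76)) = 36.15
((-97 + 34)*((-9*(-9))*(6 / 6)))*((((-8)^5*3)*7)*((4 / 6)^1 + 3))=12875563008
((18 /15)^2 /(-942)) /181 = -0.00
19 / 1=19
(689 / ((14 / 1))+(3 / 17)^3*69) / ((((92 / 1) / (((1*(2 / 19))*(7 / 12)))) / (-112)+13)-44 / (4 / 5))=-0.90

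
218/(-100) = -109/50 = -2.18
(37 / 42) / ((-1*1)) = -0.88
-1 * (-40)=40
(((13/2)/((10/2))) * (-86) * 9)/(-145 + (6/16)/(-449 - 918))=55019016/7928615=6.94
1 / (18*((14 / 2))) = 0.01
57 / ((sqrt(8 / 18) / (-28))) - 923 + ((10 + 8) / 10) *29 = -16324 / 5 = -3264.80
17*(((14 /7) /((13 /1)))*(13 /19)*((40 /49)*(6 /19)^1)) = 8160 /17689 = 0.46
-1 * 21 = -21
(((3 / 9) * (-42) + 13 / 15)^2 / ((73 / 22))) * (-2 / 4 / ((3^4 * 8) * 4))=-426899 / 42573600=-0.01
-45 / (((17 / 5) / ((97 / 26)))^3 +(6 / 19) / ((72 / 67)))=-42.83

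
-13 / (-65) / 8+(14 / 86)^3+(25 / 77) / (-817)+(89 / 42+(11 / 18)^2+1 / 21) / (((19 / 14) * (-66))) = 57358423 / 102783469320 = 0.00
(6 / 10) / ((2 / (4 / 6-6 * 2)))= -17 / 5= -3.40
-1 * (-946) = 946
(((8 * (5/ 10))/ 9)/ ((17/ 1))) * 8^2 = 256/ 153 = 1.67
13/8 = 1.62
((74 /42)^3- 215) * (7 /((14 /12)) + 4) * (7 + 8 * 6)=-1067254100 /9261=-115241.78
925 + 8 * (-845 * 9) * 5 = -303275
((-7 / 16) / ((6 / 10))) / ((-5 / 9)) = 21 / 16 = 1.31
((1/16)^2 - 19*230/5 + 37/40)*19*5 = -21233089/256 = -82941.75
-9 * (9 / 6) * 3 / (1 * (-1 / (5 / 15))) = 27 / 2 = 13.50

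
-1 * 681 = -681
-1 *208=-208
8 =8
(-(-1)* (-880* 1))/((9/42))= -4106.67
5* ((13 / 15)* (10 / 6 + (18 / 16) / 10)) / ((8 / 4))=5551 / 1440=3.85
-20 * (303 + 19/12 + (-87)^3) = 39491905/3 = 13163968.33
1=1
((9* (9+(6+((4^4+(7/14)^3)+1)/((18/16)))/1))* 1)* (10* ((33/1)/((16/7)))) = 316470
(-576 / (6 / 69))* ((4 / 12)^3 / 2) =-368 / 3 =-122.67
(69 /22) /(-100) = -69 /2200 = -0.03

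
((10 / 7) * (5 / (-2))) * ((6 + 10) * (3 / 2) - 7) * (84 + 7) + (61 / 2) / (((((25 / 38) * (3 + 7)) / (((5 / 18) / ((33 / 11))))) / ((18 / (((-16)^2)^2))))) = -54312958841 / 9830400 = -5525.00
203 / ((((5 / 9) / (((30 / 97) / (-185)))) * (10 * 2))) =-5481 / 179450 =-0.03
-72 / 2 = -36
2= 2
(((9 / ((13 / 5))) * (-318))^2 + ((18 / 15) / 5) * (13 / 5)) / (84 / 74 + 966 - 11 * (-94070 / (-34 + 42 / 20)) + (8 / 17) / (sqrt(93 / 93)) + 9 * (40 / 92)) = -1789842157617221 / 46480327027875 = -38.51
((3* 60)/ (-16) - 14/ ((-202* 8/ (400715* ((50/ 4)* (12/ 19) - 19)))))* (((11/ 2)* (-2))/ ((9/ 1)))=6512316415/ 138168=47133.32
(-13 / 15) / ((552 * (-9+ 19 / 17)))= 221 / 1109520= 0.00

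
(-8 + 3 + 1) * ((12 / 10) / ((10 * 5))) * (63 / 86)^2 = -11907 / 231125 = -0.05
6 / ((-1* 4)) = -3 / 2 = -1.50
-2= -2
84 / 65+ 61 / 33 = 6737 / 2145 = 3.14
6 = 6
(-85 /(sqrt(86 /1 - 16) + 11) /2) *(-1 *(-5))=-275 /6 + 25 *sqrt(70) /6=-10.97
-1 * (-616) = 616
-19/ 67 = -0.28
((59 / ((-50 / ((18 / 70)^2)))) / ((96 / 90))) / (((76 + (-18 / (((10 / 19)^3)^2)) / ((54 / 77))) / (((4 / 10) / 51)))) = 1433700 / 2827645853221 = 0.00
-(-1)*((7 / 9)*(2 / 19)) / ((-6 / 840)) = -1960 / 171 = -11.46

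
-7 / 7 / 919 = -0.00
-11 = -11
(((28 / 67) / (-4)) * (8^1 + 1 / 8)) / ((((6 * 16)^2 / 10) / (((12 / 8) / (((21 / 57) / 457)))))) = -2821975 / 1646592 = -1.71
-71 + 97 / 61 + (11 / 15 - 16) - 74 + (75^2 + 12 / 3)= 5005346 / 915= 5470.32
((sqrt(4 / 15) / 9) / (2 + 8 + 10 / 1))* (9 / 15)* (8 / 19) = 4* sqrt(15) / 21375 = 0.00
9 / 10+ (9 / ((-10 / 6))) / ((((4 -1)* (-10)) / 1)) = 27 / 25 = 1.08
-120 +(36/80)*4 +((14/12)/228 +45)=-500653/6840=-73.19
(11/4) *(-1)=-2.75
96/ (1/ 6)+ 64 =640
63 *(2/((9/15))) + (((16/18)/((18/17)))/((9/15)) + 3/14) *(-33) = 177761/1134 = 156.76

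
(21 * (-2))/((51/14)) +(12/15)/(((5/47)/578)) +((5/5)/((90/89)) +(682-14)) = 38280749/7650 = 5004.02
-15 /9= -5 /3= -1.67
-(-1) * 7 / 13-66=-851 / 13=-65.46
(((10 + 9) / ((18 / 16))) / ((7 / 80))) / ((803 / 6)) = 24320 / 16863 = 1.44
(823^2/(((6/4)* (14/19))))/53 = 12869251/1113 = 11562.67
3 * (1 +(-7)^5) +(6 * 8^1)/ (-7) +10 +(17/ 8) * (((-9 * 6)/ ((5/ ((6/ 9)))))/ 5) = -17646271/ 350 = -50417.92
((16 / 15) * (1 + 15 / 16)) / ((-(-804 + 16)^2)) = -31 / 9314160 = -0.00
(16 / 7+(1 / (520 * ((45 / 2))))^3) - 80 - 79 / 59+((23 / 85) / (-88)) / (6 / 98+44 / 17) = -1269488769303150548599 / 16058414184813000000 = -79.05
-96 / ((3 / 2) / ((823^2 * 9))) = -390141504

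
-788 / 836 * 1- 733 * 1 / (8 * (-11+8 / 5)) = 691913 / 78584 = 8.80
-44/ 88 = -1/ 2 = -0.50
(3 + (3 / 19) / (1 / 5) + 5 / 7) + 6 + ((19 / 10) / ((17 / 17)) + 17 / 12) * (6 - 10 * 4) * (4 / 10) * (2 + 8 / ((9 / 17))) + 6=-755.32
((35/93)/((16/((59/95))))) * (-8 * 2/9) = -413/15903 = -0.03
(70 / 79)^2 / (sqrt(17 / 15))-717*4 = -2868+4900*sqrt(255) / 106097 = -2867.26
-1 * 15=-15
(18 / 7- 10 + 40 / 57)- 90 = -38594 / 399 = -96.73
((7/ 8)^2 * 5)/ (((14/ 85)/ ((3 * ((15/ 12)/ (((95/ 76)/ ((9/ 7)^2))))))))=103275/ 896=115.26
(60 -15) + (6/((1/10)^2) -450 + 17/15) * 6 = 4759/5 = 951.80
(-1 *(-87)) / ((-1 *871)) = -87 / 871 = -0.10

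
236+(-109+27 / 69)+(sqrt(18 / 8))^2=129.64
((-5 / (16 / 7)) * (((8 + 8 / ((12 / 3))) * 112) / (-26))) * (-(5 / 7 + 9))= -11900 / 13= -915.38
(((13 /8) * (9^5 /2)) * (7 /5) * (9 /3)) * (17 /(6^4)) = 3383289 /1280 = 2643.19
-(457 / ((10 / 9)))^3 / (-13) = 69578670897 / 13000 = 5352205.45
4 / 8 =1 / 2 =0.50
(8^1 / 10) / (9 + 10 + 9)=1 / 35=0.03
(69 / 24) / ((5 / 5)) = 23 / 8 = 2.88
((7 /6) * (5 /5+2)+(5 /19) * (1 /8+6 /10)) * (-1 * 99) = -365.39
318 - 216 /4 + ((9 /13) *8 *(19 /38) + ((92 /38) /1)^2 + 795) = 5010391 /4693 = 1067.63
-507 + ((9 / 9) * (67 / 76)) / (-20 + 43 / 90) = -33853377 / 66766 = -507.05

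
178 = 178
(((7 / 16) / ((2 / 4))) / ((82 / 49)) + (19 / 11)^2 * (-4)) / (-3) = 905761 / 238128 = 3.80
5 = 5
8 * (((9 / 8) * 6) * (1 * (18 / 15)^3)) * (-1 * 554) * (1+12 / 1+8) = -135698976 / 125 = -1085591.81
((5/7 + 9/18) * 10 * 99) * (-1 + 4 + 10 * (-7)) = -563805/7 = -80543.57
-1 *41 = -41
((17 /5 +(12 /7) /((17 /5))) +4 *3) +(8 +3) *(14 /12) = 102593 /3570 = 28.74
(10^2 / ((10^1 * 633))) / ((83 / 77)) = 770 / 52539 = 0.01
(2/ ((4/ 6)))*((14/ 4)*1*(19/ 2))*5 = 498.75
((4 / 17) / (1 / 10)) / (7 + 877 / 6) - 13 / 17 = -11707 / 15623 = -0.75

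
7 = 7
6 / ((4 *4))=3 / 8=0.38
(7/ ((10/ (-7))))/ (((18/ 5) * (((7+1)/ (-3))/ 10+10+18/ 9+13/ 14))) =-0.11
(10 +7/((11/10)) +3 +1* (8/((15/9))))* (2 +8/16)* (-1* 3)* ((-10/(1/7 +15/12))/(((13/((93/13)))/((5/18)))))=4806550/24167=198.89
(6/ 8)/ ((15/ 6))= 3/ 10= 0.30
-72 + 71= -1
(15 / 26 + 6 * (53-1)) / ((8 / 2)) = 78.14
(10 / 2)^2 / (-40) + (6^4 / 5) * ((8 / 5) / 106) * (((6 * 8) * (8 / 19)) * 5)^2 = 6115199567 / 153064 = 39951.91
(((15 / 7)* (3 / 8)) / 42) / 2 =15 / 1568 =0.01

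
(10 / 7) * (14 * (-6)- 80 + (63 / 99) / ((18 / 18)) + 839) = 74320 / 77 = 965.19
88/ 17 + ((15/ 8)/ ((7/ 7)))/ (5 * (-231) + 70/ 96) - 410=-76259748/ 188377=-404.83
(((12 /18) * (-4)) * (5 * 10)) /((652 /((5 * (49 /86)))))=-12250 /21027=-0.58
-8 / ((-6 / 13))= 52 / 3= 17.33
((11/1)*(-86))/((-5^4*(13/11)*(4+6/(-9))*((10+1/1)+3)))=0.03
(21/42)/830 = 1/1660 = 0.00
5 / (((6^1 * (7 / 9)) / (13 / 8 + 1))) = 45 / 16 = 2.81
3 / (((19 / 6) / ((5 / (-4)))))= -45 / 38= -1.18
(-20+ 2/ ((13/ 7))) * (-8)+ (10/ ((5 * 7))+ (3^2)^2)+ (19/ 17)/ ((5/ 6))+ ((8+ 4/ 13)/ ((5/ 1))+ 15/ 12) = 7330399/ 30940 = 236.92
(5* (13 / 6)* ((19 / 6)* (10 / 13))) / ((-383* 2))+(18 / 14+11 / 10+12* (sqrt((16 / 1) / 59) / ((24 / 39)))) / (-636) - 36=-1843479413 / 51153480 - 13* sqrt(59) / 6254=-36.05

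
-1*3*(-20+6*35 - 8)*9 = -4914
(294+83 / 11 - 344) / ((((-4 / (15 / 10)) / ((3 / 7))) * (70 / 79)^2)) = 26230923 / 3018400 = 8.69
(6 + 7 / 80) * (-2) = -487 / 40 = -12.18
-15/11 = -1.36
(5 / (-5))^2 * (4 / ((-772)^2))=1 / 148996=0.00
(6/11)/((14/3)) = 9/77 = 0.12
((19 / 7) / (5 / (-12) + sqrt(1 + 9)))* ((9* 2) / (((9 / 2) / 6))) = 5472 / 1981 + 65664* sqrt(10) / 9905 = 23.73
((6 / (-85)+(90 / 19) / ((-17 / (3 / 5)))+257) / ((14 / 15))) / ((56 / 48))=3732039 / 15827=235.80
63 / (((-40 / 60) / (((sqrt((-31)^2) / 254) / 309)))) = -1953 / 52324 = -0.04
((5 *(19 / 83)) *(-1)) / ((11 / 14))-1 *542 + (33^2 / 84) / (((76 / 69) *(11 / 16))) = -63912507 / 121429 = -526.34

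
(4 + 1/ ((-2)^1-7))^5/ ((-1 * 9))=-52521875/ 531441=-98.83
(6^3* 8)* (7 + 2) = 15552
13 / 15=0.87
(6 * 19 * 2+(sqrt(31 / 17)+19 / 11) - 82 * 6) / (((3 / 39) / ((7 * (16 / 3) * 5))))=-21002800 / 33+7280 * sqrt(527) / 51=-633171.56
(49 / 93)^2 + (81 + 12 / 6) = 720268 / 8649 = 83.28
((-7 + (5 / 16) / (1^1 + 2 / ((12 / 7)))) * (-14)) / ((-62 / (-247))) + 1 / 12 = 9179 / 24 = 382.46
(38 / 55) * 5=38 / 11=3.45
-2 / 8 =-1 / 4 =-0.25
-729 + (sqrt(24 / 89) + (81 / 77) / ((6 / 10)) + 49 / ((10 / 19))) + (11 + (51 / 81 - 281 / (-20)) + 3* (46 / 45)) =-604.88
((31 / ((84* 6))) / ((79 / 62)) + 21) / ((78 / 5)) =161165 / 119448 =1.35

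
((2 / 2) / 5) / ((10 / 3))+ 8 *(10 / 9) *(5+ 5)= 40027 / 450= 88.95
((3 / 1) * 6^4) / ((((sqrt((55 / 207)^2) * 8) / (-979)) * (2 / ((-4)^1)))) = 17907156 / 5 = 3581431.20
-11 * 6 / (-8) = 33 / 4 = 8.25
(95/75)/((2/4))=2.53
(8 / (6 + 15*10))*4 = 8 / 39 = 0.21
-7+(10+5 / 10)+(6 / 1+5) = 29 / 2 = 14.50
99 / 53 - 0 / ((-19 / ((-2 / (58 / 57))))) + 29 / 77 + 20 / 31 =365580 / 126511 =2.89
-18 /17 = -1.06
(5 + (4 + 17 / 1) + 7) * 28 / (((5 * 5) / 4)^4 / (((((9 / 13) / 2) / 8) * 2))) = 266112 / 5078125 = 0.05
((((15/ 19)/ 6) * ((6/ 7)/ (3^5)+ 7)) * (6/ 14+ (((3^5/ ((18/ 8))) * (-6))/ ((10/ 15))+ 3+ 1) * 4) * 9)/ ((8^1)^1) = -4013.68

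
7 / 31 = 0.23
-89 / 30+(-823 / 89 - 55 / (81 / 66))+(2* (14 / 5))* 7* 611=574176937 / 24030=23894.17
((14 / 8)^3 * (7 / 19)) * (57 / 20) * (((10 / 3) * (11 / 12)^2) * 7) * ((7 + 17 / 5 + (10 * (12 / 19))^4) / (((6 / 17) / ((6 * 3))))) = 9019633088061827 / 1000865280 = 9011835.33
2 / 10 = 1 / 5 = 0.20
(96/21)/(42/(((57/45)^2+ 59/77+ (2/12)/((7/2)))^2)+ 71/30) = 1685144264640/3519785841173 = 0.48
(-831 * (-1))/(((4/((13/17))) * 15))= 3601/340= 10.59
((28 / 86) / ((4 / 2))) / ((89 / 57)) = 399 / 3827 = 0.10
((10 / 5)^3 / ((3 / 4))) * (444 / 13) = 4736 / 13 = 364.31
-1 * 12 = -12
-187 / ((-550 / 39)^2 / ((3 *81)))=-6283251 / 27500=-228.48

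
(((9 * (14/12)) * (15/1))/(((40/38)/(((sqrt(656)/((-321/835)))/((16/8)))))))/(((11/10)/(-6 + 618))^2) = -3119623794000 * sqrt(41)/12947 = -1542854617.06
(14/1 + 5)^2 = 361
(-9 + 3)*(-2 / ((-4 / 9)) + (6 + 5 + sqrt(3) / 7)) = -93 - 6*sqrt(3) / 7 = -94.48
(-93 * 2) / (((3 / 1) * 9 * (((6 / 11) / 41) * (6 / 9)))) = -13981 / 18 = -776.72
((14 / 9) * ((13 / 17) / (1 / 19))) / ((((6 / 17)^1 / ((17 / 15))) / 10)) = 58786 / 81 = 725.75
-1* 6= -6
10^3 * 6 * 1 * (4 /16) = 1500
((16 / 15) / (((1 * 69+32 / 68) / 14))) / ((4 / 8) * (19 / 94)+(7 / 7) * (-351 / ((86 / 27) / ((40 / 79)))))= -2431925888 / 630104427555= -0.00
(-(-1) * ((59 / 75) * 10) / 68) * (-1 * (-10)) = 59 / 51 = 1.16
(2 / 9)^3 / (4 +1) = 8 / 3645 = 0.00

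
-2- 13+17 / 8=-103 / 8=-12.88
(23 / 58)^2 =529 / 3364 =0.16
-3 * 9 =-27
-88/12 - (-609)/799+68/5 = 84241/11985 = 7.03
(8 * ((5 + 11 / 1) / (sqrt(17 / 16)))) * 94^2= 4524032 * sqrt(17) / 17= 1097238.93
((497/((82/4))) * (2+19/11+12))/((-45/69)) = -3955126/6765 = -584.65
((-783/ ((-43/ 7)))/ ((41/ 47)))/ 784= 36801/ 197456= 0.19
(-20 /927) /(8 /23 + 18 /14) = -3220 /243801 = -0.01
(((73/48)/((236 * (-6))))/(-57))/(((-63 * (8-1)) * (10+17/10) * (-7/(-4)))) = -365/174908876688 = -0.00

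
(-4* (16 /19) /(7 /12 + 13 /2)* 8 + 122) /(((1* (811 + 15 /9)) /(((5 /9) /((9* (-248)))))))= -95443 /2636462952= -0.00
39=39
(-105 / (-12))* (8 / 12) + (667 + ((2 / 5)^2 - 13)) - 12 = 97199 / 150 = 647.99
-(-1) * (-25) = -25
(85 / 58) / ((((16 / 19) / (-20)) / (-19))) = 153425 / 232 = 661.31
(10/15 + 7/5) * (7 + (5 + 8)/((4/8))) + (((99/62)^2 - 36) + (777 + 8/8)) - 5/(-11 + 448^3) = 1404572572358569/1728173622820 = 812.75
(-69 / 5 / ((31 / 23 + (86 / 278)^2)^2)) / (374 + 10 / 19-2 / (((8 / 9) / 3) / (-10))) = -0.01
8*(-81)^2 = 52488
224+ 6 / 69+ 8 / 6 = 15554 / 69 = 225.42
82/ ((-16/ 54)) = -1107/ 4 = -276.75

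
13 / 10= 1.30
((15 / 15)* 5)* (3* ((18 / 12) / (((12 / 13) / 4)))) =195 / 2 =97.50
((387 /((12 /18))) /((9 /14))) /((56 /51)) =6579 /8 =822.38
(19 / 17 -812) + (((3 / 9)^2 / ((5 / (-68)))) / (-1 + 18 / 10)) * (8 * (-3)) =-39043 / 51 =-765.55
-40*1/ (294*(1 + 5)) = -10/ 441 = -0.02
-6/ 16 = -3/ 8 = -0.38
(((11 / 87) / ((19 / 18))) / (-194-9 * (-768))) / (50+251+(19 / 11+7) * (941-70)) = 363 / 160885273943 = 0.00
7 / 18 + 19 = 349 / 18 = 19.39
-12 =-12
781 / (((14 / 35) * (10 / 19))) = 14839 / 4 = 3709.75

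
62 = 62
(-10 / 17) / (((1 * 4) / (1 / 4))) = -5 / 136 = -0.04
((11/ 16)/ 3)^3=1331/ 110592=0.01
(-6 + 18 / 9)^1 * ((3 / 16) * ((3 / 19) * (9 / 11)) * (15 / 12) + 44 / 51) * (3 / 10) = -1.07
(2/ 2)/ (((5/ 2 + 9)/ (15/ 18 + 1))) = 11/ 69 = 0.16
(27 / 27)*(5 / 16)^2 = 25 / 256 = 0.10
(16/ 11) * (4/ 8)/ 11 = 8/ 121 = 0.07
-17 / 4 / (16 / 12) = -51 / 16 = -3.19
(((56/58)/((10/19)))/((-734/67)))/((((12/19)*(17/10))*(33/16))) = -1354472/17912169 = -0.08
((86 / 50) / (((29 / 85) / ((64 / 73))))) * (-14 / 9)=-654976 / 95265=-6.88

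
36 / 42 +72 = 510 / 7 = 72.86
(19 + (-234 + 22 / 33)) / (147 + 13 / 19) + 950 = 7984883 / 8418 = 948.55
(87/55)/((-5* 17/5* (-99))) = 29/30855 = 0.00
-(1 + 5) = -6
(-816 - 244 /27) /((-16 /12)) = 5569 /9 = 618.78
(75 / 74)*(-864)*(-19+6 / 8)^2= -10791225 / 37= -291654.73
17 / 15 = 1.13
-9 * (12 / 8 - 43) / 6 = 249 / 4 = 62.25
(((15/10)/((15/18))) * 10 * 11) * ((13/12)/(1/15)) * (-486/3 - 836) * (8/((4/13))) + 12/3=-83487686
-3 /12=-1 /4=-0.25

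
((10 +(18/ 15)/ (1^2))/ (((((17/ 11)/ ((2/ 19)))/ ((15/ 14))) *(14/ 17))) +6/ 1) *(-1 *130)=-120900/ 133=-909.02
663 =663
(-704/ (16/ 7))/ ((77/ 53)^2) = -11236/ 77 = -145.92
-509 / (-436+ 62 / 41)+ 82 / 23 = 1940735 / 409722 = 4.74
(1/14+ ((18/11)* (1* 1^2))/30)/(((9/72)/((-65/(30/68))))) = -171496/1155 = -148.48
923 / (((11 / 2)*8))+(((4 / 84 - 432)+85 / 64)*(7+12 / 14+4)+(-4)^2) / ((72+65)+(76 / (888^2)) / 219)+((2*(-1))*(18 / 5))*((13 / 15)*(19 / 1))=-21476942458227959 / 159400394957650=-134.74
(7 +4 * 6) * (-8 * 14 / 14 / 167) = -1.49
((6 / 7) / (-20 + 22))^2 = 9 / 49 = 0.18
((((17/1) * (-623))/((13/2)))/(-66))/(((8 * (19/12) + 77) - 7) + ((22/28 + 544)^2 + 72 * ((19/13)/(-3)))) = 2075836/24959415877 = 0.00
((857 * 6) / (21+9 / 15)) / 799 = 4285 / 14382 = 0.30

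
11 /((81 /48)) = 176 /27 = 6.52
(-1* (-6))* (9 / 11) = 54 / 11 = 4.91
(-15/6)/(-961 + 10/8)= 10/3839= 0.00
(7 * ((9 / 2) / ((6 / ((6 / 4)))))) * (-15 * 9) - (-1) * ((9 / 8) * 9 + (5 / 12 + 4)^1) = -12583 / 12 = -1048.58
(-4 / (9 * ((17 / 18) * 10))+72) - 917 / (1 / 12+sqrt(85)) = 75789064 / 1040315 - 132048 * sqrt(85) / 12239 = -26.62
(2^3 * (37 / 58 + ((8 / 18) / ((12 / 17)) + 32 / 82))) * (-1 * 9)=-425764 / 3567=-119.36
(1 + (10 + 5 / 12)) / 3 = 3.81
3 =3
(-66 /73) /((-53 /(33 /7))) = 2178 /27083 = 0.08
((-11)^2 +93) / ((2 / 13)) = 1391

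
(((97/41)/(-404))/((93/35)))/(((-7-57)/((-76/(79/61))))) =-3934805/1947131328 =-0.00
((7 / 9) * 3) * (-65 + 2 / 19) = -2877 / 19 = -151.42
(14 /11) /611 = 14 /6721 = 0.00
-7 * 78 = -546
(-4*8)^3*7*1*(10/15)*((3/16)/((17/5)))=-143360/17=-8432.94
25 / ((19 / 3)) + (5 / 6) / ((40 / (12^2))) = 132 / 19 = 6.95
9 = 9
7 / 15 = 0.47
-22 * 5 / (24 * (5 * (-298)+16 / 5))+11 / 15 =328471 / 446040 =0.74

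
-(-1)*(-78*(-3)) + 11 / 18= 4223 / 18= 234.61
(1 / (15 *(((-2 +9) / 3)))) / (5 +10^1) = 1 / 525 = 0.00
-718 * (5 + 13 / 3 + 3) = -26566 / 3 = -8855.33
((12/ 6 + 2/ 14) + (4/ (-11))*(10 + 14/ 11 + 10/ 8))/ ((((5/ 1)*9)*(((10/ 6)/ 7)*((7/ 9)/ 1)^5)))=-40192686/ 50841175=-0.79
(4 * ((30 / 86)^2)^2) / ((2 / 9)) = 911250 / 3418801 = 0.27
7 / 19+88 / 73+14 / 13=47797 / 18031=2.65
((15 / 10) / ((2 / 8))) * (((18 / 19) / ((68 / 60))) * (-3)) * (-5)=24300 / 323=75.23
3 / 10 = 0.30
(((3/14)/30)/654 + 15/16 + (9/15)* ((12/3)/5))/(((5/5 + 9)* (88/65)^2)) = 219340537/2836162560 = 0.08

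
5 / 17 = 0.29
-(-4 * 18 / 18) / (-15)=-4 / 15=-0.27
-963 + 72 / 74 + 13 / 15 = -533444 / 555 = -961.16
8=8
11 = 11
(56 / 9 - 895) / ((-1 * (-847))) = -7999 / 7623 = -1.05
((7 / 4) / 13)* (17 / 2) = 119 / 104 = 1.14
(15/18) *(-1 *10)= -25/3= -8.33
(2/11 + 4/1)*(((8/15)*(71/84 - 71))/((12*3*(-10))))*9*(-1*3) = -135539/11550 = -11.73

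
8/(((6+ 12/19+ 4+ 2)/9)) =57/10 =5.70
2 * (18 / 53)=36 / 53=0.68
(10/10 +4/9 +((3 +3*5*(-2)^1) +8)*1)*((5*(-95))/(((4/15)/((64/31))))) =6004000/93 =64559.14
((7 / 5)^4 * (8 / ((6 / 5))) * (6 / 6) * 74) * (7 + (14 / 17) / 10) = 427838992 / 31875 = 13422.40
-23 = -23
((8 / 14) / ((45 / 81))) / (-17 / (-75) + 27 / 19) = 2565 / 4109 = 0.62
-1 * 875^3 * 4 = -2679687500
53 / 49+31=1572 / 49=32.08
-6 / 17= -0.35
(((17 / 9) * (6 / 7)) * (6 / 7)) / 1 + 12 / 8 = 283 / 98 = 2.89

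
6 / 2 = 3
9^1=9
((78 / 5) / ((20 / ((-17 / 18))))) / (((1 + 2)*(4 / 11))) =-2431 / 3600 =-0.68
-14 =-14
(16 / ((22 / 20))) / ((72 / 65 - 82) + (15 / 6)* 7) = -0.23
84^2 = 7056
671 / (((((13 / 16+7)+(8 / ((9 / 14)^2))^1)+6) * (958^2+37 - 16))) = 79056 / 3586787215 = 0.00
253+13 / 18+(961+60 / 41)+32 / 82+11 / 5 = 4497283 / 3690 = 1218.78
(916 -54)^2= 743044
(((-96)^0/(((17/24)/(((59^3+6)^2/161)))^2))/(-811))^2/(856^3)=45376662873289334763.55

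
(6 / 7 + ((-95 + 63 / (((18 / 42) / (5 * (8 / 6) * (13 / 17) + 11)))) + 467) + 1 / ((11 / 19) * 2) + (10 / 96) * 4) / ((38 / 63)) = 6797139 / 1496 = 4543.54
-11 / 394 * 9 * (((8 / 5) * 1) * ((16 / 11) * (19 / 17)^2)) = -207936 / 284665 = -0.73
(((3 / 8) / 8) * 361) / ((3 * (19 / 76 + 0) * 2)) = 361 / 32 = 11.28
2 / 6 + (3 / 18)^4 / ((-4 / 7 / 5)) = 1693 / 5184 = 0.33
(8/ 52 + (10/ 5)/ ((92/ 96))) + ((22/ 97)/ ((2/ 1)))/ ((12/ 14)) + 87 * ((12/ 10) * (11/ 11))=92902211/ 870090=106.77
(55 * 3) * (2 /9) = 110 /3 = 36.67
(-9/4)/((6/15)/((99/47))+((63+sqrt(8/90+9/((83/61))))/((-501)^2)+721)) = -0.00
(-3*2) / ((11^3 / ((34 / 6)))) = -34 / 1331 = -0.03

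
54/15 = 3.60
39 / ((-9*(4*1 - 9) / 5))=13 / 3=4.33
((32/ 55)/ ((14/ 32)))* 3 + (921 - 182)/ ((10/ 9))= 515199/ 770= 669.09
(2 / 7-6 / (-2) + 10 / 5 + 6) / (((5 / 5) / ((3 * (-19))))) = -4503 / 7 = -643.29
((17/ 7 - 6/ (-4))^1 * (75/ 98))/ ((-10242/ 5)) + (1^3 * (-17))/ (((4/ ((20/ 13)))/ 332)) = -132182795135/ 60892104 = -2170.77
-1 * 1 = -1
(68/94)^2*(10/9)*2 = 23120/19881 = 1.16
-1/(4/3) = -3/4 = -0.75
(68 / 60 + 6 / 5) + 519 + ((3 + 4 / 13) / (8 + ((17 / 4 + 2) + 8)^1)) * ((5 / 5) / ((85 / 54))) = 153839444 / 295035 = 521.43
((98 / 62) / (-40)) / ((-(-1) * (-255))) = 49 / 316200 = 0.00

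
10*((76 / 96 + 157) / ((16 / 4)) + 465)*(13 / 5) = 629551 / 48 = 13115.65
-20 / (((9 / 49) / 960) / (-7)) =2195200 / 3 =731733.33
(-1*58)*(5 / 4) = -145 / 2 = -72.50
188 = 188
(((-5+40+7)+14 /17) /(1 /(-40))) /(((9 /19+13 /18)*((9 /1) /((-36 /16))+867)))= -9959040 /6000439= -1.66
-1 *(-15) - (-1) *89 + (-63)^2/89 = 13225/89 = 148.60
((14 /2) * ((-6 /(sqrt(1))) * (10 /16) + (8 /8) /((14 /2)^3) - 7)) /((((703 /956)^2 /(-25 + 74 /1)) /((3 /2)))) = -5053494870 /494209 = -10225.42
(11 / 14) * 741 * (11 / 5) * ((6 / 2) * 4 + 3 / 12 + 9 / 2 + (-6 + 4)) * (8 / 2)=5289999 / 70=75571.41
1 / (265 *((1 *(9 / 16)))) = 16 / 2385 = 0.01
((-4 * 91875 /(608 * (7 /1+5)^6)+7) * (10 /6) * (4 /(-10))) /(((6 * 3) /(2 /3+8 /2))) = -1.21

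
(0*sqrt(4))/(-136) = 0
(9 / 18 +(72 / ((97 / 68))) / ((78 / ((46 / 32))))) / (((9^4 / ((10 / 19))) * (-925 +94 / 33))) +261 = 416173288069118 / 1594533671523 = 261.00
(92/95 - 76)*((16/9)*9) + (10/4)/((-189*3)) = -129330907/107730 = -1200.51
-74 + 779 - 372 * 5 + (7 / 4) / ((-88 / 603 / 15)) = -469875 / 352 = -1334.87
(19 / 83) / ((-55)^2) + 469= 117754194 / 251075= 469.00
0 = 0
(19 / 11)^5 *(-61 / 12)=-151042039 / 1932612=-78.15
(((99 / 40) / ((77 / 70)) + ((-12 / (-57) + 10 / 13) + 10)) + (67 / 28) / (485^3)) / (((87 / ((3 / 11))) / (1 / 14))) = 5219177600837 / 1761849970380500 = 0.00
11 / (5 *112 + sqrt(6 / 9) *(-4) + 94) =11 *sqrt(6) / 320779 + 10791 / 641558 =0.02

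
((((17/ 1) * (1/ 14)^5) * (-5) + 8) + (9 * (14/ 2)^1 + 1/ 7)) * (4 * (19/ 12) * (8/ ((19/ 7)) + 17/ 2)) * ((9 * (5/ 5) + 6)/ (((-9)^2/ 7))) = 27740131975/ 4148928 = 6686.10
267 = 267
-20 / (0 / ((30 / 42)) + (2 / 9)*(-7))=90 / 7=12.86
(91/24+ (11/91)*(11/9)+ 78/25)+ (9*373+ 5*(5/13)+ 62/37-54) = 20082756647/6060600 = 3313.66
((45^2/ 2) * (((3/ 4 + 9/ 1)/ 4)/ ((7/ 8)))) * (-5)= -394875/ 28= -14102.68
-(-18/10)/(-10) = -0.18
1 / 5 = 0.20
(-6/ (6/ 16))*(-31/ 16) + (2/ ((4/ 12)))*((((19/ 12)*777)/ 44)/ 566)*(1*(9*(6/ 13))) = 10434913/ 323752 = 32.23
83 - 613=-530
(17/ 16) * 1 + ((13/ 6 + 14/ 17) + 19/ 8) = 6.43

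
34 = 34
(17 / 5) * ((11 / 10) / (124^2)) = 187 / 768800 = 0.00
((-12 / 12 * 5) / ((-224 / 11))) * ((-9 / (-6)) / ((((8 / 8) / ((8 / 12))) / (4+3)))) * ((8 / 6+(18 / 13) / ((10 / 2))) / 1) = 1727 / 624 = 2.77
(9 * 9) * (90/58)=3645/29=125.69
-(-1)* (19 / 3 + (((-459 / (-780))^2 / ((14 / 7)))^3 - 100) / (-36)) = 810582168530193071 / 88967743488000000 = 9.11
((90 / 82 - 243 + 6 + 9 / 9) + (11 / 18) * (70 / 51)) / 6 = -2202422 / 56457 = -39.01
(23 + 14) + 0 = 37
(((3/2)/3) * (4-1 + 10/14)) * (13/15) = 169/105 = 1.61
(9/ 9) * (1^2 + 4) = 5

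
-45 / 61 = -0.74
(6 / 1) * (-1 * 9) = -54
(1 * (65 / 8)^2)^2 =17850625 / 4096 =4358.06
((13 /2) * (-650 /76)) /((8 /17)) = -71825 /608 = -118.13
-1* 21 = -21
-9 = -9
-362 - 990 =-1352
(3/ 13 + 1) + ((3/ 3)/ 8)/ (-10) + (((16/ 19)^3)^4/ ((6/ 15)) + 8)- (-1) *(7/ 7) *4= 31158275131850220867/ 2301847515828807440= 13.54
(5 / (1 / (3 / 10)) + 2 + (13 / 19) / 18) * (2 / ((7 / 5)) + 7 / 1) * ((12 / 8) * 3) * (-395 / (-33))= 1281775 / 798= 1606.23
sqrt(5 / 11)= sqrt(55) / 11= 0.67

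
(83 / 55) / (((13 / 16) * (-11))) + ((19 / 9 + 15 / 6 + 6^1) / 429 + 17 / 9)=741023 / 424710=1.74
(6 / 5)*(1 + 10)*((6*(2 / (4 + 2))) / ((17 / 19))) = 2508 / 85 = 29.51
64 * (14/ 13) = 896/ 13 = 68.92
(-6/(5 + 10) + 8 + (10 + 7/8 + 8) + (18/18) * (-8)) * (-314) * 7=-812161/20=-40608.05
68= 68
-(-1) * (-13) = -13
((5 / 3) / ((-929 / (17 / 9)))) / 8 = -85 / 200664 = -0.00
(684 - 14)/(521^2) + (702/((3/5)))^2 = 371575585570/271441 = 1368900.00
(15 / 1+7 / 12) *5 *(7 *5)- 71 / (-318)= 578189 / 212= 2727.31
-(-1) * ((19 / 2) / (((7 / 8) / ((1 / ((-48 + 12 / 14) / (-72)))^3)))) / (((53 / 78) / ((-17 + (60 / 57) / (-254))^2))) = 44475272273263104 / 2702246611625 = 16458.63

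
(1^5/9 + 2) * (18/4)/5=19/10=1.90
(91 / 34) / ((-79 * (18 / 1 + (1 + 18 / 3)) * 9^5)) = -91 / 3965140350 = -0.00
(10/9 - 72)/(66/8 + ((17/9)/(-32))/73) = -1490368/173431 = -8.59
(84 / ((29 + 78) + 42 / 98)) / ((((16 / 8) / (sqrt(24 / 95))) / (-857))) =-125979 * sqrt(570) / 17860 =-168.40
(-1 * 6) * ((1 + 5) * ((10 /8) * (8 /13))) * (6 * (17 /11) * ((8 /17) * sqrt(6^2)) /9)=-11520 /143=-80.56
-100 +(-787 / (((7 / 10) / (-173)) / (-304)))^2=171312415312916700 / 49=3496171741079932.65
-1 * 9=-9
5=5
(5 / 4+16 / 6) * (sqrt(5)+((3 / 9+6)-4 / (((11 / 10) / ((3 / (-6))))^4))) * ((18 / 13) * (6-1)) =705 * sqrt(5) / 26+63609565 / 380666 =227.73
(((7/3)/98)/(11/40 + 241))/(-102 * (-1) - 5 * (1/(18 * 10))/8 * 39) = 640/660639903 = 0.00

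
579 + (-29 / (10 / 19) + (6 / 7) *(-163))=26893 / 70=384.19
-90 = -90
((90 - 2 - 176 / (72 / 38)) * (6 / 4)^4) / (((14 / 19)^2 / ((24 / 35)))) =-107217 / 3430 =-31.26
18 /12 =3 /2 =1.50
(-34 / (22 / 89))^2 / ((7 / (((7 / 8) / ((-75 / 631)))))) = -1444465639 / 72600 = -19896.22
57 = 57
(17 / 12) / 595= 1 / 420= 0.00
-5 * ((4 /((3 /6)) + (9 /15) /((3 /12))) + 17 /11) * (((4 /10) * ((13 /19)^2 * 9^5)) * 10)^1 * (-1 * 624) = 16364743492032 /3971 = 4121063583.99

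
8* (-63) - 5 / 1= -509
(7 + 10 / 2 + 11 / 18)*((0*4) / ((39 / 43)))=0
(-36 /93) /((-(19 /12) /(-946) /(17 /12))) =-192984 /589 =-327.65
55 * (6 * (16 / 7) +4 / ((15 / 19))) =21692 / 21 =1032.95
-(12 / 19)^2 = -144 / 361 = -0.40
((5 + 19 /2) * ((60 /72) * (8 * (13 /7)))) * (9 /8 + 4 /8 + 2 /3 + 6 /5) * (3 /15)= 157963 /1260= 125.37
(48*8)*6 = 2304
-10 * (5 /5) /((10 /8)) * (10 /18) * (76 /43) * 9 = -3040 /43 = -70.70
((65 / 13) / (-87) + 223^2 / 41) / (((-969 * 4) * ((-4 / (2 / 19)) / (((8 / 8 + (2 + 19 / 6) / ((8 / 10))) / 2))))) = 387196511 / 12609031104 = 0.03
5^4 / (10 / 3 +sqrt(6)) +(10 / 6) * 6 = 9605 / 23-5625 * sqrt(6) / 46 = 118.08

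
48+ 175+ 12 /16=895 /4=223.75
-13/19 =-0.68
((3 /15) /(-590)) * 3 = -3 /2950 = -0.00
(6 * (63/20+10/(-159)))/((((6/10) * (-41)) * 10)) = -9817/130380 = -0.08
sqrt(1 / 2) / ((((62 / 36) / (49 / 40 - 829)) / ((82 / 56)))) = -12217959 * sqrt(2) / 34720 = -497.66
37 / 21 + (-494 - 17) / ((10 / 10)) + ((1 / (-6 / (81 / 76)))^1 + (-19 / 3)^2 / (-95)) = -24411041 / 47880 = -509.84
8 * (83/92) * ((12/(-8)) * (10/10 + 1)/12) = -1.80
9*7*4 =252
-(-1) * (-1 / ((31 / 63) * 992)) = -63 / 30752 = -0.00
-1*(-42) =42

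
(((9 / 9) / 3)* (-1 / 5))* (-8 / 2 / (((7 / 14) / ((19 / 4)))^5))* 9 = 7428297 / 40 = 185707.42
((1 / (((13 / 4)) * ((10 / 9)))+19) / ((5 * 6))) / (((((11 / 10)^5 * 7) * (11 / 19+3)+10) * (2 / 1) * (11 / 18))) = 35710500 / 3419854867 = 0.01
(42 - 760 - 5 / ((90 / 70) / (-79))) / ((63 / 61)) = -225517 / 567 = -397.74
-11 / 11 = -1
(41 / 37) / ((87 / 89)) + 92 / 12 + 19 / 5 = 12.60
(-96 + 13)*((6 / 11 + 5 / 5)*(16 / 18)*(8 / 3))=-90304 / 297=-304.05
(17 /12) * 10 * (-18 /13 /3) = -85 /13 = -6.54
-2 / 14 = -1 / 7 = -0.14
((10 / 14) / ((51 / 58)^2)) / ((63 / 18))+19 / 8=2690651 / 1019592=2.64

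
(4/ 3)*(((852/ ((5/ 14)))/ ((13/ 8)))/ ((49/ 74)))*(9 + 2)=14795264/ 455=32517.06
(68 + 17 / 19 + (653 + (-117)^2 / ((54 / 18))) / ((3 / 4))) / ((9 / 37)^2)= 548069567 / 4617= 118706.86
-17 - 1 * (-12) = -5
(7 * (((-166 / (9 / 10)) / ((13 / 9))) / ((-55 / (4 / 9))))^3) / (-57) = -0.13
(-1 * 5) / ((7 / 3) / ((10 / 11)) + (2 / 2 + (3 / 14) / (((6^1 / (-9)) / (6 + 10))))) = 1050 / 331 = 3.17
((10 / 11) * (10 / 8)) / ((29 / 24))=300 / 319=0.94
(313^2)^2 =9597924961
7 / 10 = 0.70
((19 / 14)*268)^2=6482116 / 49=132288.08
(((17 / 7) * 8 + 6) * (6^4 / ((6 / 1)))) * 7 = 38448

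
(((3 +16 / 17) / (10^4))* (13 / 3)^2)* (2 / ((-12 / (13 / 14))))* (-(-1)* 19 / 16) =-2796781 / 2056320000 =-0.00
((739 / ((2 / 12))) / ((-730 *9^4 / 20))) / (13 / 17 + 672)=-50252 / 1825928487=-0.00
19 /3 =6.33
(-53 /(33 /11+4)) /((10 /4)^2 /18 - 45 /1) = 3816 /22505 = 0.17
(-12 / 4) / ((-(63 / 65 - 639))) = -0.00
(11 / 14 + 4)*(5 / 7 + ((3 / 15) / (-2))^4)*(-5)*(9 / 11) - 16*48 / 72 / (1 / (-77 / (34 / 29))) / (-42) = -10115707813 / 329868000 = -30.67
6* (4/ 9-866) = -15580/ 3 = -5193.33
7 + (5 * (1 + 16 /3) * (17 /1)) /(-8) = -1447 /24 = -60.29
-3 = -3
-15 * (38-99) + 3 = 918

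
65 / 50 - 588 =-5867 / 10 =-586.70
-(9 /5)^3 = -729 /125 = -5.83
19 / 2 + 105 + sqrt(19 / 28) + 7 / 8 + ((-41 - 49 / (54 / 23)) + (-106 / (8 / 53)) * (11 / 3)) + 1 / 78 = -7080089 / 2808 + sqrt(133) / 14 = -2520.58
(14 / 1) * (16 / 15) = 224 / 15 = 14.93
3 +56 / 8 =10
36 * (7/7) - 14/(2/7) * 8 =-356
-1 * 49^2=-2401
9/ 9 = 1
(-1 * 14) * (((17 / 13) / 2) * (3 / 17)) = -21 / 13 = -1.62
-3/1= -3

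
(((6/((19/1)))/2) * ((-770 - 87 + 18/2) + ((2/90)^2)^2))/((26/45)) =-267486923/1154250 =-231.74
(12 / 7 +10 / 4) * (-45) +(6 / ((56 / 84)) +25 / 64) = -80753 / 448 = -180.25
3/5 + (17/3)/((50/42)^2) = 2874/625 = 4.60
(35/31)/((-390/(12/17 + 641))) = -76363/41106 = -1.86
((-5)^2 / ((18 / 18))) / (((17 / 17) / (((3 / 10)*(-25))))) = -375 / 2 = -187.50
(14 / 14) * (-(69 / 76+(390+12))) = -402.91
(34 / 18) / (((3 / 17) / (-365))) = -105485 / 27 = -3906.85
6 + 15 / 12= 7.25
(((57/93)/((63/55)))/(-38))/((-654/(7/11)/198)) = 55/20274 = 0.00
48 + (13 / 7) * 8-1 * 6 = 398 / 7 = 56.86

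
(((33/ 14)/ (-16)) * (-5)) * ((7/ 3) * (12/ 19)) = 165/ 152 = 1.09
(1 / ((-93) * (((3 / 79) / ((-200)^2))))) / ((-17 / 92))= 290720000 / 4743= 61294.54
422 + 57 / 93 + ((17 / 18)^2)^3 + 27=450.32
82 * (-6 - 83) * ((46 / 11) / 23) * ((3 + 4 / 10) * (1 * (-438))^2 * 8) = -6924019695.71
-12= -12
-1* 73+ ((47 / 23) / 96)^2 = -355892063 / 4875264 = -73.00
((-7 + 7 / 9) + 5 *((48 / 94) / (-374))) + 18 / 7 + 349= 191218493 / 553707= 345.34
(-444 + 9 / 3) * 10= -4410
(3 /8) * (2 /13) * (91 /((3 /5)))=35 /4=8.75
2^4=16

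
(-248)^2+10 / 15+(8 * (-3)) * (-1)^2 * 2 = 184370 / 3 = 61456.67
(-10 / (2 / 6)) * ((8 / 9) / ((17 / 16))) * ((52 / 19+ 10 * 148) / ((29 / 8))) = -288481280 / 28101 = -10265.87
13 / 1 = 13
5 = 5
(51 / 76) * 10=255 / 38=6.71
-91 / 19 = -4.79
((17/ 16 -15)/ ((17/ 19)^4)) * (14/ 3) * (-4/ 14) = 29061583/ 1002252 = 29.00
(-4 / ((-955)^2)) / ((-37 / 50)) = 8 / 1349797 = 0.00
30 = 30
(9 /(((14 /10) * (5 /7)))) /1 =9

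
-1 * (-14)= 14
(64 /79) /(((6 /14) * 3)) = 448 /711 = 0.63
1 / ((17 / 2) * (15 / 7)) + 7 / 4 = 1841 / 1020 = 1.80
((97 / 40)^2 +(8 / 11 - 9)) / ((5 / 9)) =-378909 / 88000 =-4.31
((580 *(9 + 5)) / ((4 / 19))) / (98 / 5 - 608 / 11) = -1060675 / 981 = -1081.22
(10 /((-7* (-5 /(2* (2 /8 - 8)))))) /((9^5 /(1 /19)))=-31 /7853517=-0.00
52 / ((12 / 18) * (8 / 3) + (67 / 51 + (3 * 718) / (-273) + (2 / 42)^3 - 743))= -106427412 / 1530504979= -0.07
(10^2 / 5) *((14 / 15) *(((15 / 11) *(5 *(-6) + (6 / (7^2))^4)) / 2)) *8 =-27670837440 / 9058973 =-3054.52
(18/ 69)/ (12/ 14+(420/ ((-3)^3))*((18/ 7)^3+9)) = -147/ 227447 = -0.00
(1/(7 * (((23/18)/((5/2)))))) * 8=360/161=2.24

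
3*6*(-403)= -7254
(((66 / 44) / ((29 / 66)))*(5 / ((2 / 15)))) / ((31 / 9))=66825 / 1798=37.17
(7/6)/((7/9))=1.50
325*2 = 650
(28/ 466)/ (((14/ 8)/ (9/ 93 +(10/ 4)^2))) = 1574/ 7223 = 0.22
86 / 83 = 1.04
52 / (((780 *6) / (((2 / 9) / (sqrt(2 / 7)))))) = sqrt(14) / 810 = 0.00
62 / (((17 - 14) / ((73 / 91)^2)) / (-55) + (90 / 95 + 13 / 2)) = 22275220 / 2645221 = 8.42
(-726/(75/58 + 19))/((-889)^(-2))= -3025348788/107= -28274287.74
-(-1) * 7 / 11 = 7 / 11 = 0.64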